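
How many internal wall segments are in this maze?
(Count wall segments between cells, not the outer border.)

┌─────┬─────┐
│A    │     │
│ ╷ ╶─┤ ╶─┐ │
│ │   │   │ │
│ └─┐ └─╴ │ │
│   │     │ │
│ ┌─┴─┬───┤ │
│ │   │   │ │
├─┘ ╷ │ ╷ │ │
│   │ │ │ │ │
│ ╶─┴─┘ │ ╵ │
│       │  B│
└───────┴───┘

Counting internal wall segments:
Total internal walls: 25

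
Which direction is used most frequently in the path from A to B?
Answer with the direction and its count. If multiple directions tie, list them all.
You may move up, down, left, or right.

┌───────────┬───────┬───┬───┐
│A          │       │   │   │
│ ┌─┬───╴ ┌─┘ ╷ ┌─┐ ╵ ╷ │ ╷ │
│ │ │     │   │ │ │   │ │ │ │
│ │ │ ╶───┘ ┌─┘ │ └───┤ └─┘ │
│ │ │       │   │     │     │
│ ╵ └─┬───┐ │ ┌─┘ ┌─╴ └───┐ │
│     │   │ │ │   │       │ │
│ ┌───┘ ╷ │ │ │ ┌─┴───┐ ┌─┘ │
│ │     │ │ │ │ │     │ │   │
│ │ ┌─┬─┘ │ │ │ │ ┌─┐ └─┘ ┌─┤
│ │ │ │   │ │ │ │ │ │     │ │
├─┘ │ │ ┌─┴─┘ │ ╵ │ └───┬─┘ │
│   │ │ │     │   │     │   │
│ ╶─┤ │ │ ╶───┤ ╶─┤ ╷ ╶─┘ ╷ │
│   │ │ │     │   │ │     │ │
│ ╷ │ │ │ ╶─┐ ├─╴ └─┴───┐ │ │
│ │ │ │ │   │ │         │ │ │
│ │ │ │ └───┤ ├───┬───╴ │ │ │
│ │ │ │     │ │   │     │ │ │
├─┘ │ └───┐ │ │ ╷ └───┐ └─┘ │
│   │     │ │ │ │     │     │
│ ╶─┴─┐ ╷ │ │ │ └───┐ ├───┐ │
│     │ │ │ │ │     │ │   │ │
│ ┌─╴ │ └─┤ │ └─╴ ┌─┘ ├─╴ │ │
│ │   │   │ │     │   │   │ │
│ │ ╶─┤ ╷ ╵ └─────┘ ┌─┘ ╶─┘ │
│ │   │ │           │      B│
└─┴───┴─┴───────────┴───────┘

Directions: right, right, right, right, down, left, left, down, right, right, right, up, right, up, right, right, right, down, right, up, right, down, down, right, right, down, down, left, down, left, left, up, left, left, down, down, left, down, right, down, right, right, right, down, down, right, right, down, down, down
Counts: {'right': 21, 'down': 17, 'left': 8, 'up': 4}
Most common: right (21 times)

Solution:

┌───────────┬───────┬───┬───┐
│A → → → ↓  │↱ → → ↓│↱ ↓│   │
│ ┌─┬───╴ ┌─┘ ╷ ┌─┐ ╵ ╷ │ ╷ │
│ │ │↓ ← ↲│↱ ↑│ │ │↳ ↑│↓│ │ │
│ │ │ ╶───┘ ┌─┘ │ └───┤ └─┘ │
│ │ │↳ → → ↑│   │     │↳ → ↓│
│ ╵ └─┬───┐ │ ┌─┘ ┌─╴ └───┐ │
│     │   │ │ │   │       │↓│
│ ┌───┘ ╷ │ │ │ ┌─┴───┐ ┌─┘ │
│ │     │ │ │ │ │↓ ← ↰│ │↓ ↲│
│ │ ┌─┬─┘ │ │ │ │ ┌─┐ └─┘ ┌─┤
│ │ │ │   │ │ │ │↓│ │↑ ← ↲│ │
├─┘ │ │ ┌─┴─┘ │ ╵ │ └───┬─┘ │
│   │ │ │     │↓ ↲│     │   │
│ ╶─┤ │ │ ╶───┤ ╶─┤ ╷ ╶─┘ ╷ │
│   │ │ │     │↳ ↓│ │     │ │
│ ╷ │ │ │ ╶─┐ ├─╴ └─┴───┐ │ │
│ │ │ │ │   │ │  ↳ → → ↓│ │ │
│ │ │ │ └───┤ ├───┬───╴ │ │ │
│ │ │ │     │ │   │    ↓│ │ │
├─┘ │ └───┐ │ │ ╷ └───┐ └─┘ │
│   │     │ │ │ │     │↳ → ↓│
│ ╶─┴─┐ ╷ │ │ │ └───┐ ├───┐ │
│     │ │ │ │ │     │ │   │↓│
│ ┌─╴ │ └─┤ │ └─╴ ┌─┘ ├─╴ │ │
│ │   │   │ │     │   │   │↓│
│ │ ╶─┤ ╷ ╵ └─────┘ ┌─┘ ╶─┘ │
│ │   │ │           │      B│
└─┴───┴─┴───────────┴───────┘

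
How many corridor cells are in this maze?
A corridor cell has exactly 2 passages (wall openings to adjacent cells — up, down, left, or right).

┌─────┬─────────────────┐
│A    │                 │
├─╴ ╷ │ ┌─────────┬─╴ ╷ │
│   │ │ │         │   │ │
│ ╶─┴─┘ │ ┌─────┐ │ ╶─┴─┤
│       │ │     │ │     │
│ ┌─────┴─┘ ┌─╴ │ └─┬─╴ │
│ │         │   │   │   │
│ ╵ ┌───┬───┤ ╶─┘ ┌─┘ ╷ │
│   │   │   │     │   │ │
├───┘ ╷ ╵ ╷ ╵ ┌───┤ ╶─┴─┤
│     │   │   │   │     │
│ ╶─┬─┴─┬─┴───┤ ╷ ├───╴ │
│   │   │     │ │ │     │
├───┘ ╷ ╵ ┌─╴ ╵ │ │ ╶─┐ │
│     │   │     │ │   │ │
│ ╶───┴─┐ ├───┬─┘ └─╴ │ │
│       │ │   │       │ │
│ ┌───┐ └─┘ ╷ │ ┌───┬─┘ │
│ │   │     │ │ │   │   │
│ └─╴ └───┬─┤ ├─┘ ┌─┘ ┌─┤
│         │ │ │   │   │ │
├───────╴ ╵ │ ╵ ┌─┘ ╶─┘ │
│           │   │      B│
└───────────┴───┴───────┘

Counting cells with exactly 2 passages:
Total corridor cells: 114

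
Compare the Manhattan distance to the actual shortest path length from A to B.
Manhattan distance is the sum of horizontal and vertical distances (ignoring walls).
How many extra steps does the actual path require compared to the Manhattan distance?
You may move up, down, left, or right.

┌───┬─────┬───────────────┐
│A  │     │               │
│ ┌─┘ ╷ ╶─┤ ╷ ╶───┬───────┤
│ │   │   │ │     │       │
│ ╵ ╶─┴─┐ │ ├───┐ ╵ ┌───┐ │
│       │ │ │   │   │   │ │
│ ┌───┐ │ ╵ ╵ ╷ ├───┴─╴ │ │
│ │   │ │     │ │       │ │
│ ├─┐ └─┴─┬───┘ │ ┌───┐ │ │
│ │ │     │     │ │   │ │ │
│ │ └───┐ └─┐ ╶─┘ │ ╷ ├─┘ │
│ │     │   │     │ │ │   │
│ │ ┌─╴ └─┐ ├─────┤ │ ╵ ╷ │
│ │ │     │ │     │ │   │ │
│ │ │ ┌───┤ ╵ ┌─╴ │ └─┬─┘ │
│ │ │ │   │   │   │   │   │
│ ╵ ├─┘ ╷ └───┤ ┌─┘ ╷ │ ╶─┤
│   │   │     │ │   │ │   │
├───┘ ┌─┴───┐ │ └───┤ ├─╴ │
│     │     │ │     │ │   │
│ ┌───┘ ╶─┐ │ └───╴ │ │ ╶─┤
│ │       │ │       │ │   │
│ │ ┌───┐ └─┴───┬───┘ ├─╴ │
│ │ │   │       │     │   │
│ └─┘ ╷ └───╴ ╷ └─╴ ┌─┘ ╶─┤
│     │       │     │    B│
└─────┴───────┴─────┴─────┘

Manhattan distance: |12 - 0| + |12 - 0| = 24
Actual path length: 42
Extra steps: 42 - 24 = 18

Solution:

┌───┬─────┬───────────────┐
│A  │↱ ↓  │↱ ↓            │
│ ┌─┘ ╷ ╶─┤ ╷ ╶───┬───────┤
│↓│↱ ↑│↳ ↓│↑│↳ → ↓│↱ → → ↓│
│ ╵ ╶─┴─┐ │ ├───┐ ╵ ┌───┐ │
│↳ ↑    │↓│↑│   │↳ ↑│   │↓│
│ ┌───┐ │ ╵ ╵ ╷ ├───┴─╴ │ │
│ │   │ │↳ ↑  │ │       │↓│
│ ├─┐ └─┴─┬───┘ │ ┌───┐ │ │
│ │ │     │     │ │   │ │↓│
│ │ └───┐ └─┐ ╶─┘ │ ╷ ├─┘ │
│ │     │   │     │ │ │  ↓│
│ │ ┌─╴ └─┐ ├─────┤ │ ╵ ╷ │
│ │ │     │ │     │ │   │↓│
│ │ │ ┌───┤ ╵ ┌─╴ │ └─┬─┘ │
│ │ │ │   │   │   │   │↓ ↲│
│ ╵ ├─┘ ╷ └───┤ ┌─┘ ╷ │ ╶─┤
│   │   │     │ │   │ │↳ ↓│
├───┘ ┌─┴───┐ │ └───┤ ├─╴ │
│     │     │ │     │ │↓ ↲│
│ ┌───┘ ╶─┐ │ └───╴ │ │ ╶─┤
│ │       │ │       │ │↳ ↓│
│ │ ┌───┐ └─┴───┬───┘ ├─╴ │
│ │ │   │       │     │↓ ↲│
│ └─┘ ╷ └───╴ ╷ └─╴ ┌─┘ ╶─┤
│     │       │     │  ↳ B│
└─────┴───────┴─────┴─────┘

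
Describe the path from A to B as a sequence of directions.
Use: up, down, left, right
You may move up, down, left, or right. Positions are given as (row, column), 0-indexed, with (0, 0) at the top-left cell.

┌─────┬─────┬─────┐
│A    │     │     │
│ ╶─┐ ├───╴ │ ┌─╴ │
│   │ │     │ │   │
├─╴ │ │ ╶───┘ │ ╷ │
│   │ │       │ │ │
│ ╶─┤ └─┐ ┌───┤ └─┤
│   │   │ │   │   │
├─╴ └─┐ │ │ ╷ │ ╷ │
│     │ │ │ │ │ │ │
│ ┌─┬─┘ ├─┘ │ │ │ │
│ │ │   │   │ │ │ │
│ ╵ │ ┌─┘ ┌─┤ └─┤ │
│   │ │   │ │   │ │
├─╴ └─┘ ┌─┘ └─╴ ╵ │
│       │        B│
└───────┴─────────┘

Finding the path and converting it to directions:
Path through cells: (0,0) → (1,0) → (1,1) → (2,1) → (2,0) → (3,0) → (3,1) → (4,1) → (4,0) → (5,0) → (6,0) → (6,1) → (7,1) → (7,2) → (7,3) → (6,3) → (6,4) → (5,4) → (5,5) → (4,5) → (3,5) → (3,6) → (4,6) → (5,6) → (6,6) → (6,7) → (7,7) → (7,8)
Directions: down, right, down, left, down, right, down, left, down, down, right, down, right, right, up, right, up, right, up, up, right, down, down, down, right, down, right

Solution:

┌─────┬─────┬─────┐
│A    │     │     │
│ ╶─┐ ├───╴ │ ┌─╴ │
│↳ ↓│ │     │ │   │
├─╴ │ │ ╶───┘ │ ╷ │
│↓ ↲│ │       │ │ │
│ ╶─┤ └─┐ ┌───┤ └─┤
│↳ ↓│   │ │↱ ↓│   │
├─╴ └─┐ │ │ ╷ │ ╷ │
│↓ ↲  │ │ │↑│↓│ │ │
│ ┌─┬─┘ ├─┘ │ │ │ │
│↓│ │   │↱ ↑│↓│ │ │
│ ╵ │ ┌─┘ ┌─┤ └─┤ │
│↳ ↓│ │↱ ↑│ │↳ ↓│ │
├─╴ └─┘ ┌─┘ └─╴ ╵ │
│  ↳ → ↑│      ↳ B│
└───────┴─────────┘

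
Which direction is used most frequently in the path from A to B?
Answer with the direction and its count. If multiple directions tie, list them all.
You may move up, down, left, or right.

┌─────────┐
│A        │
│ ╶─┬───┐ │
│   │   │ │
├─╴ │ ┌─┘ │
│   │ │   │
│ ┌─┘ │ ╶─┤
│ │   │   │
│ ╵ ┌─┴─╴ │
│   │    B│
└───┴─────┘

Directions: right, right, right, right, down, down, left, down, right, down
Counts: {'right': 5, 'down': 4, 'left': 1}
Most common: right (5 times)

Solution:

┌─────────┐
│A → → → ↓│
│ ╶─┬───┐ │
│   │   │↓│
├─╴ │ ┌─┘ │
│   │ │↓ ↲│
│ ┌─┘ │ ╶─┤
│ │   │↳ ↓│
│ ╵ ┌─┴─╴ │
│   │    B│
└───┴─────┘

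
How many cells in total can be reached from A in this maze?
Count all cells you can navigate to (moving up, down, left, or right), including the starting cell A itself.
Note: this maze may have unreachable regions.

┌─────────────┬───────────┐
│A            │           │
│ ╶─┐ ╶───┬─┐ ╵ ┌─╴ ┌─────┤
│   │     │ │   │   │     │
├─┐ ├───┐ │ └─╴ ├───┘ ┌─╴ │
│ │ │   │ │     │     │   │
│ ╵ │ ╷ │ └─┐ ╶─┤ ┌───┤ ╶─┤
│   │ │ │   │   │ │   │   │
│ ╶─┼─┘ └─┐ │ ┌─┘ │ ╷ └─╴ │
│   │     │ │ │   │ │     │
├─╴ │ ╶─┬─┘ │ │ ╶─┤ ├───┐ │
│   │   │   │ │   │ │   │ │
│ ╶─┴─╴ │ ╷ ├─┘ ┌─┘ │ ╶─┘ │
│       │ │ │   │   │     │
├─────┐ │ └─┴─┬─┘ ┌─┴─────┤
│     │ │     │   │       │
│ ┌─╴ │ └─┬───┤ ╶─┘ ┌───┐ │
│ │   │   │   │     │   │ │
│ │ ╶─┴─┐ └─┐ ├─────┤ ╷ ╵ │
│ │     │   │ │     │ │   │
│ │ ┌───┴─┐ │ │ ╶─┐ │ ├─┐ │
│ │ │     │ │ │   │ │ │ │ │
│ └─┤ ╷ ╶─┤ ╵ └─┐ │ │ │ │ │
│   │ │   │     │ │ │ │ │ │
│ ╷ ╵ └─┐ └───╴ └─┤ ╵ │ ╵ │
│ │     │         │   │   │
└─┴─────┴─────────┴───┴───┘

Using BFS/flood-fill to find all reachable cells from A:
Maze size: 13 × 13 = 169 total cells
65 cell(s) are walled off and cannot be reached from A.
Reachable cells: 104

Reachable region (· marks reachable cells):

┌─────────────┬───────────┐
│A · · · · · ·│· · · · · ·│
│ ╶─┐ ╶───┬─┐ ╵ ┌─╴ ┌─────┤
│· ·│· · ·│·│· ·│· ·│     │
├─┐ ├───┐ │ └─╴ ├───┘ ┌─╴ │
│·│·│· ·│·│· · ·│     │   │
│ ╵ │ ╷ │ └─┐ ╶─┤ ┌───┤ ╶─┤
│· ·│·│·│· ·│· ·│ │   │   │
│ ╶─┼─┘ └─┐ │ ┌─┘ │ ╷ └─╴ │
│· ·│· · ·│·│·│   │ │     │
├─╴ │ ╶─┬─┘ │ │ ╶─┤ ├───┐ │
│· ·│· ·│· ·│·│   │ │   │ │
│ ╶─┴─╴ │ ╷ ├─┘ ┌─┘ │ ╶─┘ │
│· · · ·│·│·│   │   │     │
├─────┐ │ └─┴─┬─┘ ┌─┴─────┤
│· · ·│·│· · ·│   │       │
│ ┌─╴ │ └─┬───┤ ╶─┘ ┌───┐ │
│·│· ·│· ·│· ·│     │   │ │
│ │ ╶─┴─┐ └─┐ ├─────┤ ╷ ╵ │
│·│· · ·│· ·│·│     │ │   │
│ │ ┌───┴─┐ │ │ ╶─┐ │ ├─┐ │
│·│·│· · ·│·│·│   │ │ │ │ │
│ └─┤ ╷ ╶─┤ ╵ └─┐ │ │ │ │ │
│· ·│·│· ·│· · ·│ │ │ │ │ │
│ ╷ ╵ └─┐ └───╴ └─┤ ╵ │ ╵ │
│·│· · ·│· · · · ·│   │   │
└─┴─────┴─────────┴───┴───┘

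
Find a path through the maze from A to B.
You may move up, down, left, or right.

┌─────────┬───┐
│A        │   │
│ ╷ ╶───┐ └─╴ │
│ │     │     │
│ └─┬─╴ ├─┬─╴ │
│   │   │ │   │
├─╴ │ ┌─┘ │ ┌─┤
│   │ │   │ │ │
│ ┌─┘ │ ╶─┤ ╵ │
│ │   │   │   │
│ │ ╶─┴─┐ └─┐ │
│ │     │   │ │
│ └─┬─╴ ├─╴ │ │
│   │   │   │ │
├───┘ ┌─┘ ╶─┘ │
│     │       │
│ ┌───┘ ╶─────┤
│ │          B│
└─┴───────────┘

Finding the shortest path through the maze:
Path length: 22 steps
Directions: right → right → right → right → down → right → right → down → left → down → down → right → down → down → down → left → left → left → down → right → right → right

Solution:

┌─────────┬───┐
│A → → → ↓│   │
│ ╷ ╶───┐ └─╴ │
│ │     │↳ → ↓│
│ └─┬─╴ ├─┬─╴ │
│   │   │ │↓ ↲│
├─╴ │ ┌─┘ │ ┌─┤
│   │ │   │↓│ │
│ ┌─┘ │ ╶─┤ ╵ │
│ │   │   │↳ ↓│
│ │ ╶─┴─┐ └─┐ │
│ │     │   │↓│
│ └─┬─╴ ├─╴ │ │
│   │   │   │↓│
├───┘ ┌─┘ ╶─┘ │
│     │↓ ← ← ↲│
│ ┌───┘ ╶─────┤
│ │    ↳ → → B│
└─┴───────────┘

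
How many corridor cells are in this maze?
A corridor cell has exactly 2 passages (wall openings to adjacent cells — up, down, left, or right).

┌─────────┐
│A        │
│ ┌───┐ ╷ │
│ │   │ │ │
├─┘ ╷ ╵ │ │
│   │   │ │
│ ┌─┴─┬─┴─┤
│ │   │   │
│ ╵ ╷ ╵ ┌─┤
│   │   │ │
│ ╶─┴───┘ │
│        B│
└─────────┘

Counting cells with exactly 2 passages:
Total corridor cells: 24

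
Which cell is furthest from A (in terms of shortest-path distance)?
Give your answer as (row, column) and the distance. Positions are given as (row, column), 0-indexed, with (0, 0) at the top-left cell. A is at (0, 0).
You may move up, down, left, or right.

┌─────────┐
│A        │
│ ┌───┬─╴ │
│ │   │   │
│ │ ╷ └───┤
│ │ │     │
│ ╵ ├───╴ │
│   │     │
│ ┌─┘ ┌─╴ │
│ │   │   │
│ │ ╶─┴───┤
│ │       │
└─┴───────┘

Computing BFS distances from A to all cells:
Furthest cell: (5, 4)
Distance: 19 steps

Path from A to the furthest cell:

┌─────────┐
│A        │
│ ┌───┬─╴ │
│↓│↱ ↓│   │
│ │ ╷ └───┤
│↓│↑│↳ → ↓│
│ ╵ ├───╴ │
│↳ ↑│↓ ← ↲│
│ ┌─┘ ┌─╴ │
│ │↓ ↲│   │
│ │ ╶─┴───┤
│ │↳ → → B│
└─┴───────┘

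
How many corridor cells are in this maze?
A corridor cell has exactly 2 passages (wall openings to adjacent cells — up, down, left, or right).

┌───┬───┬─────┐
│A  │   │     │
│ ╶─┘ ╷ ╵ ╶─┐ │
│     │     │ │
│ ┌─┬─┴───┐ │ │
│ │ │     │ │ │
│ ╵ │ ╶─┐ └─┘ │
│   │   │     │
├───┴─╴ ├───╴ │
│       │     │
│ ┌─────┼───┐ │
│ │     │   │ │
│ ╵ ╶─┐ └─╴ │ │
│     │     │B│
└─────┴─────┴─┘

Counting cells with exactly 2 passages:
Total corridor cells: 37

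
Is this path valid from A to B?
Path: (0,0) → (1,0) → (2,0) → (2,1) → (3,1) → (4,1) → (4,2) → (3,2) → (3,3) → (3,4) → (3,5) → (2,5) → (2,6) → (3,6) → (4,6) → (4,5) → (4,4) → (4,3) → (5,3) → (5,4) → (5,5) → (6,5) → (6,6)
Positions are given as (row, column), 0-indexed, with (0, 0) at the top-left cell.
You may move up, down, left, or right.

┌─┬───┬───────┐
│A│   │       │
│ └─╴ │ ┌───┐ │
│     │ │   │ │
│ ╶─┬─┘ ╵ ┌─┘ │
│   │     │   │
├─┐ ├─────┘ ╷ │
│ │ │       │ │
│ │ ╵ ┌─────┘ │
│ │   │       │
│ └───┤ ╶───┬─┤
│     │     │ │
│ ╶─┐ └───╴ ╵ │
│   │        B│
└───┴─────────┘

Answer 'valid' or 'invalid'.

Checking path validity:
Result: All consecutive moves are passable.

valid

Correct solution:

┌─┬───┬───────┐
│A│   │       │
│ └─╴ │ ┌───┐ │
│↓    │ │   │ │
│ ╶─┬─┘ ╵ ┌─┘ │
│↳ ↓│     │↱ ↓│
├─┐ ├─────┘ ╷ │
│ │↓│↱ → → ↑│↓│
│ │ ╵ ┌─────┘ │
│ │↳ ↑│↓ ← ← ↲│
│ └───┤ ╶───┬─┤
│     │↳ → ↓│ │
│ ╶─┐ └───╴ ╵ │
│   │      ↳ B│
└───┴─────────┘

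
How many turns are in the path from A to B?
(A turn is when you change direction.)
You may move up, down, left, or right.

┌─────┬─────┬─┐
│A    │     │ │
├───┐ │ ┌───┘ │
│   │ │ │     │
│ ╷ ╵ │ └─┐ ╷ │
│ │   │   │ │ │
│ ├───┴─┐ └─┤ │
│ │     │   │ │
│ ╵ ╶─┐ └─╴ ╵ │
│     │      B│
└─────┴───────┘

Directions: right, right, down, down, left, up, left, down, down, down, right, up, right, right, down, right, right, right
Number of turns: 10

Solution:

┌─────┬─────┬─┐
│A → ↓│     │ │
├───┐ │ ┌───┘ │
│↓ ↰│↓│ │     │
│ ╷ ╵ │ └─┐ ╷ │
│↓│↑ ↲│   │ │ │
│ ├───┴─┐ └─┤ │
│↓│↱ → ↓│   │ │
│ ╵ ╶─┐ └─╴ ╵ │
│↳ ↑  │↳ → → B│
└─────┴───────┘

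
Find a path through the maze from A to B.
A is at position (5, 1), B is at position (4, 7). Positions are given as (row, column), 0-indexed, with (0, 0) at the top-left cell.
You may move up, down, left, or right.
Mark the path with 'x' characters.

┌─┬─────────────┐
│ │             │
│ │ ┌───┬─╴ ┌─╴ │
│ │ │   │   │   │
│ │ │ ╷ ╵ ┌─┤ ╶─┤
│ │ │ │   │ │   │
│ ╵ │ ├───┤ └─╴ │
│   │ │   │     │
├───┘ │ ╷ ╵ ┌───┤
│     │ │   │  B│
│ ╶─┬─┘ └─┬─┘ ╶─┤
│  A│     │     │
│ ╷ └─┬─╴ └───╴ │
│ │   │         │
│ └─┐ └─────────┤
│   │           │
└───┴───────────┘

Finding the shortest path from (5, 1) to (4, 7):
Path length: 37 steps
Directions: left → up → right → right → up → up → up → right → down → right → up → right → up → right → right → down → left → down → right → down → left → left → down → left → up → left → down → down → right → down → right → right → right → up → left → up → right

Solution:

┌─┬─────────────┐
│ │        x x x│
│ │ ┌───┬─╴ ┌─╴ │
│ │ │x x│x x│x x│
│ │ │ ╷ ╵ ┌─┤ ╶─┤
│ │ │x│x x│ │x x│
│ ╵ │ ├───┤ └─╴ │
│   │x│x x│x x x│
├───┘ │ ╷ ╵ ┌───┤
│x x x│x│x x│x B│
│ ╶─┬─┘ └─┬─┘ ╶─┤
│x A│  x x│  x x│
│ ╷ └─┬─╴ └───╴ │
│ │   │  x x x x│
│ └─┐ └─────────┤
│   │           │
└───┴───────────┘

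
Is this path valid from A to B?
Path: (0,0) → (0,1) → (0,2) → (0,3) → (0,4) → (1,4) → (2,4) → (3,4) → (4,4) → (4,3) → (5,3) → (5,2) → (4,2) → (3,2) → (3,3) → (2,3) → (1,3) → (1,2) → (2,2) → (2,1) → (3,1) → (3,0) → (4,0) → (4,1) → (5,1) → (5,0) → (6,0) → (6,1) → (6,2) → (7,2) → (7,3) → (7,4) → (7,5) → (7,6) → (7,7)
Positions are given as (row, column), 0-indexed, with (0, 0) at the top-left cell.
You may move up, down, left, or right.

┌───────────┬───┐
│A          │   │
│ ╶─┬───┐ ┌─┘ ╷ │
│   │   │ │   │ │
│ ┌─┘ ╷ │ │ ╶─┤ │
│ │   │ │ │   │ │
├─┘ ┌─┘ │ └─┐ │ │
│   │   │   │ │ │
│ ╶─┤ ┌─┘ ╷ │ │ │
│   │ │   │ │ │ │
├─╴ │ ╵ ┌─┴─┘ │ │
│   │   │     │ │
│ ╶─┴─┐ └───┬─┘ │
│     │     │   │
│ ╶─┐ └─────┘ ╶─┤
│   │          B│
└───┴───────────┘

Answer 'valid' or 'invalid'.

Checking path validity:
Result: All consecutive moves are passable.

valid

Correct solution:

┌───────────┬───┐
│A → → → ↓  │   │
│ ╶─┬───┐ ┌─┘ ╷ │
│   │↓ ↰│↓│   │ │
│ ┌─┘ ╷ │ │ ╶─┤ │
│ │↓ ↲│↑│↓│   │ │
├─┘ ┌─┘ │ └─┐ │ │
│↓ ↲│↱ ↑│↓  │ │ │
│ ╶─┤ ┌─┘ ╷ │ │ │
│↳ ↓│↑│↓ ↲│ │ │ │
├─╴ │ ╵ ┌─┴─┘ │ │
│↓ ↲│↑ ↲│     │ │
│ ╶─┴─┐ └───┬─┘ │
│↳ → ↓│     │   │
│ ╶─┐ └─────┘ ╶─┤
│   │↳ → → → → B│
└───┴───────────┘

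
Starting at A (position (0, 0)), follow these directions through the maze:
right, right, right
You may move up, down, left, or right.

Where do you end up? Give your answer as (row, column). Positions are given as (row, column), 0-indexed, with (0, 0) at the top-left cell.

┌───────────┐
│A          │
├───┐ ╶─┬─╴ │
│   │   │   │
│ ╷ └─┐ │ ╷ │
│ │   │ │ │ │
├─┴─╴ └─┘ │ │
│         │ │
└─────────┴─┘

Following directions step by step:
Start: (0, 0)
  right: (0, 0) → (0, 1)
  right: (0, 1) → (0, 2)
  right: (0, 2) → (0, 3)
Final position: (0, 3)

Path taken:

┌───────────┐
│A → → B    │
├───┐ ╶─┬─╴ │
│   │   │   │
│ ╷ └─┐ │ ╷ │
│ │   │ │ │ │
├─┴─╴ └─┘ │ │
│         │ │
└─────────┴─┘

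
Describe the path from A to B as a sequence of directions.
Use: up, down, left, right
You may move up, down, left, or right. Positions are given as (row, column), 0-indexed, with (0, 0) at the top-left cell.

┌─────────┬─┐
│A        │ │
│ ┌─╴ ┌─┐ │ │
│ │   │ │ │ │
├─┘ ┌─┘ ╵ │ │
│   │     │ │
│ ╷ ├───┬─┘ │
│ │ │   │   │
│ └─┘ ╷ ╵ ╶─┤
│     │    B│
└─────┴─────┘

Finding the path and converting it to directions:
Path through cells: (0,0) → (0,1) → (0,2) → (1,2) → (1,1) → (2,1) → (2,0) → (3,0) → (4,0) → (4,1) → (4,2) → (3,2) → (3,3) → (4,3) → (4,4) → (4,5)
Directions: right, right, down, left, down, left, down, down, right, right, up, right, down, right, right

Solution:

┌─────────┬─┐
│A → ↓    │ │
│ ┌─╴ ┌─┐ │ │
│ │↓ ↲│ │ │ │
├─┘ ┌─┘ ╵ │ │
│↓ ↲│     │ │
│ ╷ ├───┬─┘ │
│↓│ │↱ ↓│   │
│ └─┘ ╷ ╵ ╶─┤
│↳ → ↑│↳ → B│
└─────┴─────┘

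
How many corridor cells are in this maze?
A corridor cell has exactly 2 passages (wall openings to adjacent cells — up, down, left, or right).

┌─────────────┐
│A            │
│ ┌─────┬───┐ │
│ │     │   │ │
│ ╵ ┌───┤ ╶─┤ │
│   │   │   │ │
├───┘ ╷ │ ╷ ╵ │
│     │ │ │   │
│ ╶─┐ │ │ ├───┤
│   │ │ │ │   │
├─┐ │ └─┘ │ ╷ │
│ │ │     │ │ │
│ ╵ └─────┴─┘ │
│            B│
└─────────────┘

Counting cells with exactly 2 passages:
Total corridor cells: 41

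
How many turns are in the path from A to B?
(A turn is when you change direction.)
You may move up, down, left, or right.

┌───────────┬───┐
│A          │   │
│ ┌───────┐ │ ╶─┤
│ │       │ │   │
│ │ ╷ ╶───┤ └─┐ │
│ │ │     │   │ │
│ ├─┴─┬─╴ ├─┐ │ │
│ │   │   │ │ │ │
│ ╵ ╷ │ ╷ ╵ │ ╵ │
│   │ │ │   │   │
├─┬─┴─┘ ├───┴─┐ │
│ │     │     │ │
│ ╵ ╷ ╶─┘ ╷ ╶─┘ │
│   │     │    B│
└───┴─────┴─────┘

Directions: right, right, right, right, right, down, down, right, down, down, right, down, down
Number of turns: 5

Solution:

┌───────────┬───┐
│A → → → → ↓│   │
│ ┌───────┐ │ ╶─┤
│ │       │↓│   │
│ │ ╷ ╶───┤ └─┐ │
│ │ │     │↳ ↓│ │
│ ├─┴─┬─╴ ├─┐ │ │
│ │   │   │ │↓│ │
│ ╵ ╷ │ ╷ ╵ │ ╵ │
│   │ │ │   │↳ ↓│
├─┬─┴─┘ ├───┴─┐ │
│ │     │     │↓│
│ ╵ ╷ ╶─┘ ╷ ╶─┘ │
│   │     │    B│
└───┴─────┴─────┘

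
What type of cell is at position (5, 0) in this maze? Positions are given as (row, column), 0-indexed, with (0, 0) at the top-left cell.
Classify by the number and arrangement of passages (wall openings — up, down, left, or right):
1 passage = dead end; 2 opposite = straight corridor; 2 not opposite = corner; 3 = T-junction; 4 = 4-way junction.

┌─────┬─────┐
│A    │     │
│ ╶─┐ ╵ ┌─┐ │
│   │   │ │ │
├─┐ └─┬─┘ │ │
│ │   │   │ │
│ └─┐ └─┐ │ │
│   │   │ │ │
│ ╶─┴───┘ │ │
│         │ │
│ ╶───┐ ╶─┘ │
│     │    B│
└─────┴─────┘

Checking cell at (5, 0):
Number of passages: 2
Cell type: corner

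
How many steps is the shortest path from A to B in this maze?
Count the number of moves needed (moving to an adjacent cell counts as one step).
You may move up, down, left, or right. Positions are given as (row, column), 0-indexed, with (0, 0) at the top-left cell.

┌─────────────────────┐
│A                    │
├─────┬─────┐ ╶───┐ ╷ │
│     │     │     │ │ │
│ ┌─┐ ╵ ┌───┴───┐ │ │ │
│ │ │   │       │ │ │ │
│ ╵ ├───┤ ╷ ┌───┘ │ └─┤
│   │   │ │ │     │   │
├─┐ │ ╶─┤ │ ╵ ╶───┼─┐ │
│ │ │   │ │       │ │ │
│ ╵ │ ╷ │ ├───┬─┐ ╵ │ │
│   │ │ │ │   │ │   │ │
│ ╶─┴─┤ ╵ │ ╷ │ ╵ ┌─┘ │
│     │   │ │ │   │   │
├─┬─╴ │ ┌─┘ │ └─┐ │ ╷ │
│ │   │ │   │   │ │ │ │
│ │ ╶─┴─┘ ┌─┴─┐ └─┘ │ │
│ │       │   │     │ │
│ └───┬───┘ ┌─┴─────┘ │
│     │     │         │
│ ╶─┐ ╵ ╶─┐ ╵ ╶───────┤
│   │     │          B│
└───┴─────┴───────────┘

Using BFS to find shortest path:
Start: (0, 0), End: (10, 10)
Path found:
(0,0) → (0,1) → (0,2) → (0,3) → (0,4) → (0,5) → (0,6) → (0,7) → (0,8) → (0,9) → (1,9) → (2,9) → (3,9) → (3,10) → (4,10) → (5,10) → (6,10) → (7,10) → (8,10) → (9,10) → (9,9) → (9,8) → (9,7) → (9,6) → (10,6) → (10,7) → (10,8) → (10,9) → (10,10)
Number of steps: 28

Solution:

┌─────────────────────┐
│A → → → → → → → → ↓  │
├─────┬─────┐ ╶───┐ ╷ │
│     │     │     │↓│ │
│ ┌─┐ ╵ ┌───┴───┐ │ │ │
│ │ │   │       │ │↓│ │
│ ╵ ├───┤ ╷ ┌───┘ │ └─┤
│   │   │ │ │     │↳ ↓│
├─┐ │ ╶─┤ │ ╵ ╶───┼─┐ │
│ │ │   │ │       │ │↓│
│ ╵ │ ╷ │ ├───┬─┐ ╵ │ │
│   │ │ │ │   │ │   │↓│
│ ╶─┴─┤ ╵ │ ╷ │ ╵ ┌─┘ │
│     │   │ │ │   │  ↓│
├─┬─╴ │ ┌─┘ │ └─┐ │ ╷ │
│ │   │ │   │   │ │ │↓│
│ │ ╶─┴─┘ ┌─┴─┐ └─┘ │ │
│ │       │   │     │↓│
│ └───┬───┘ ┌─┴─────┘ │
│     │     │↓ ← ← ← ↲│
│ ╶─┐ ╵ ╶─┐ ╵ ╶───────┤
│   │     │  ↳ → → → B│
└───┴─────┴───────────┘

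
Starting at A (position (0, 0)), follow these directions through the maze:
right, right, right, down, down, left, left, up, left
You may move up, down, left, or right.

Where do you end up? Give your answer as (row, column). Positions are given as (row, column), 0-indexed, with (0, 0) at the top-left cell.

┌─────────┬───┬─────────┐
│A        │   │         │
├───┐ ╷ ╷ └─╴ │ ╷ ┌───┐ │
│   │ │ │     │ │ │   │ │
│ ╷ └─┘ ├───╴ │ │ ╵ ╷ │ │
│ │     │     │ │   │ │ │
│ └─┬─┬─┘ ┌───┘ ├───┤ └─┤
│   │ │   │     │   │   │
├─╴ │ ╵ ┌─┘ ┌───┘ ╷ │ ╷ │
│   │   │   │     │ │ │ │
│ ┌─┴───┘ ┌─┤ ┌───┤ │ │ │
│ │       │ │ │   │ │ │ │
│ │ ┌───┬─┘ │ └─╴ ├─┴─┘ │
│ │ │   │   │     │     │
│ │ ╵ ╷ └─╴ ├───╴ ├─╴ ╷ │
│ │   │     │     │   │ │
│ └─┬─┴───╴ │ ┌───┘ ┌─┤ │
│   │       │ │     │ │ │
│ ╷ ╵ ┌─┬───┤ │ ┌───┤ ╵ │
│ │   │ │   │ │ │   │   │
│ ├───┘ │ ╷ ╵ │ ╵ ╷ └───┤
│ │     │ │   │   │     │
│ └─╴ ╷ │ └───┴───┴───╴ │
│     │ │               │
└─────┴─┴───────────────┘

Following directions step by step:
Start: (0, 0)
  right: (0, 0) → (0, 1)
  right: (0, 1) → (0, 2)
  right: (0, 2) → (0, 3)
  down: (0, 3) → (1, 3)
  down: (1, 3) → (2, 3)
  left: (2, 3) → (2, 2)
  left: (2, 2) → (2, 1)
  up: (2, 1) → (1, 1)
  left: (1, 1) → (1, 0)
Final position: (1, 0)

Path taken:

┌─────────┬───┬─────────┐
│A → → ↓  │   │         │
├───┐ ╷ ╷ └─╴ │ ╷ ┌───┐ │
│B ↰│ │↓│     │ │ │   │ │
│ ╷ └─┘ ├───╴ │ │ ╵ ╷ │ │
│ │↑ ← ↲│     │ │   │ │ │
│ └─┬─┬─┘ ┌───┘ ├───┤ └─┤
│   │ │   │     │   │   │
├─╴ │ ╵ ┌─┘ ┌───┘ ╷ │ ╷ │
│   │   │   │     │ │ │ │
│ ┌─┴───┘ ┌─┤ ┌───┤ │ │ │
│ │       │ │ │   │ │ │ │
│ │ ┌───┬─┘ │ └─╴ ├─┴─┘ │
│ │ │   │   │     │     │
│ │ ╵ ╷ └─╴ ├───╴ ├─╴ ╷ │
│ │   │     │     │   │ │
│ └─┬─┴───╴ │ ┌───┘ ┌─┤ │
│   │       │ │     │ │ │
│ ╷ ╵ ┌─┬───┤ │ ┌───┤ ╵ │
│ │   │ │   │ │ │   │   │
│ ├───┘ │ ╷ ╵ │ ╵ ╷ └───┤
│ │     │ │   │   │     │
│ └─╴ ╷ │ └───┴───┴───╴ │
│     │ │               │
└─────┴─┴───────────────┘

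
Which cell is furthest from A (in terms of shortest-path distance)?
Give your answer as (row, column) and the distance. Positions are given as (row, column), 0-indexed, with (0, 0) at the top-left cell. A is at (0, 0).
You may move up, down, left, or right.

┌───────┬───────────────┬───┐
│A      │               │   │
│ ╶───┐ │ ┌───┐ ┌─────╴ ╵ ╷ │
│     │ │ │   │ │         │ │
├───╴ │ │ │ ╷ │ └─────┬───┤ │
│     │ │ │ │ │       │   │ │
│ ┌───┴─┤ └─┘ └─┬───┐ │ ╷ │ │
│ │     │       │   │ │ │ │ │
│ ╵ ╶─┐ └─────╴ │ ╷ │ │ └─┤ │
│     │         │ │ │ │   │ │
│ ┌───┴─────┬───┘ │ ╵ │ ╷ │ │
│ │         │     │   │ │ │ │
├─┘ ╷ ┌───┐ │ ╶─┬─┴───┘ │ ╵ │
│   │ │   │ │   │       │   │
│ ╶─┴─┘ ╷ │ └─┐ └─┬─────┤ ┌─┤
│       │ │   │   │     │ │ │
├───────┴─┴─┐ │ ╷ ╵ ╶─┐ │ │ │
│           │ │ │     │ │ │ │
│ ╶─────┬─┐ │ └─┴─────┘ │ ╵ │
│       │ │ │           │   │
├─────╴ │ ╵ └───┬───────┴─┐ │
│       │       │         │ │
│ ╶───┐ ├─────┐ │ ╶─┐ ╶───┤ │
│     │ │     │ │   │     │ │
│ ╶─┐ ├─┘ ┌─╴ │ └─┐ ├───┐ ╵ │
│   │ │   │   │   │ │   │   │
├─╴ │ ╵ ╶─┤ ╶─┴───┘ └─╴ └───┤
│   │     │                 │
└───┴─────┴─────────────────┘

Computing BFS distances from A to all cells:
Furthest cell: (12, 8)
Distance: 98 steps

Path from A to the furthest cell:

┌───────┬───────────────┬───┐
│A      │↱ → → → → → → ↓│↱ ↓│
│ ╶───┐ │ ┌───┐ ┌─────╴ ╵ ╷ │
│↳ → ↓│ │↑│   │ │      ↳ ↑│↓│
├───╴ │ │ │ ╷ │ └─────┬───┤ │
│↓ ← ↲│ │↑│ │ │       │   │↓│
│ ┌───┴─┤ └─┘ └─┬───┐ │ ╷ │ │
│↓│↱ → ↓│↑ ← ← ↰│   │ │ │ │↓│
│ ╵ ╶─┐ └─────╴ │ ╷ │ │ └─┤ │
│↳ ↑  │↳ → → → ↑│ │ │ │   │↓│
│ ┌───┴─────┬───┘ │ ╵ │ ╷ │ │
│ │         │     │   │ │ │↓│
├─┘ ╷ ┌───┐ │ ╶─┬─┴───┘ │ ╵ │
│   │ │   │ │   │       │↓ ↲│
│ ╶─┴─┘ ╷ │ └─┐ └─┬─────┤ ┌─┤
│       │ │   │   │     │↓│ │
├───────┴─┴─┐ │ ╷ ╵ ╶─┐ │ │ │
│↱ → → → → ↓│ │ │     │ │↓│ │
│ ╶─────┬─┐ │ └─┴─────┘ │ ╵ │
│↑ ← ← ↰│ │↓│           │↳ ↓│
├─────╴ │ ╵ └───┬───────┴─┐ │
│↱ → → ↑│  ↳ → ↓│↓ ← ↰    │↓│
│ ╶───┐ ├─────┐ │ ╶─┐ ╶───┤ │
│↑ ← ↰│ │↓ ← ↰│↓│↳ ↓│↑ ← ↰│↓│
│ ╶─┐ ├─┘ ┌─╴ │ └─┐ ├───┐ ╵ │
│   │↑│↓ ↲│↱ ↑│↳ B│↓│   │↑ ↲│
├─╴ │ ╵ ╶─┤ ╶─┴───┘ └─╴ └───┤
│   │↑ ↲  │↑ ← ← ← ↲        │
└───┴─────┴─────────────────┘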